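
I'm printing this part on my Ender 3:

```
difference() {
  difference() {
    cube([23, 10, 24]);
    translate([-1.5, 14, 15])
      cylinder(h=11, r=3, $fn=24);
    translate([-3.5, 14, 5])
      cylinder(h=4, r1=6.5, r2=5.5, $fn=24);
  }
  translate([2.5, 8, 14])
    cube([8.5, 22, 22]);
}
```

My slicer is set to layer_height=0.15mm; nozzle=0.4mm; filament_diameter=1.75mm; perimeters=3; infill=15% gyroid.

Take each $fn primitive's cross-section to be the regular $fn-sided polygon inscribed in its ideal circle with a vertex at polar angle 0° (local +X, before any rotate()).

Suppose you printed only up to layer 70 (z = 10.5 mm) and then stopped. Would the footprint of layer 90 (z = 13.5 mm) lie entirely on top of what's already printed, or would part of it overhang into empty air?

Compare the two slices. At z = 10.5: the cube (footprint 23×10) is included at this height (area 230.00 mm²); the cylinder at (-1.5, 14) does not reach this height (z outside [15, 26]); the cone at (-3.5, 14) is not intersected at this z (z outside [5, 9]); Taking the first minus the rest: none of the subtracted shapes is present at this height, so the 23×10 cube is unchanged — area = 230.00 mm²; the cube at (2.5, 8) is not intersected at this z (z outside [14, 36]); Subtracting the remaining from the first: none of the subtracted shapes is present at this height, so the result so far is unchanged — area = 230.00 mm². At z = 13.5: the cube (footprint 23×10) is included at this height (area 230.00 mm²); the cylinder at (-1.5, 14) is absent (z outside [15, 26]); the cone at (-3.5, 14) is not intersected at this z (z outside [5, 9]); Subtracting the remaining from the first: none of the subtracted shapes is present at this height, so the 23×10 cube is unchanged — area = 230.00 mm²; the cube at (2.5, 8) is not intersected at this z (z outside [14, 36]); After the difference (first − rest): none of the subtracted shapes is present at this height, so that combined region is unchanged — area = 230.00 mm². Checking containment: the cross-section at z = 13.5 is a subset of the cross-section at z = 10.5.

entirely on top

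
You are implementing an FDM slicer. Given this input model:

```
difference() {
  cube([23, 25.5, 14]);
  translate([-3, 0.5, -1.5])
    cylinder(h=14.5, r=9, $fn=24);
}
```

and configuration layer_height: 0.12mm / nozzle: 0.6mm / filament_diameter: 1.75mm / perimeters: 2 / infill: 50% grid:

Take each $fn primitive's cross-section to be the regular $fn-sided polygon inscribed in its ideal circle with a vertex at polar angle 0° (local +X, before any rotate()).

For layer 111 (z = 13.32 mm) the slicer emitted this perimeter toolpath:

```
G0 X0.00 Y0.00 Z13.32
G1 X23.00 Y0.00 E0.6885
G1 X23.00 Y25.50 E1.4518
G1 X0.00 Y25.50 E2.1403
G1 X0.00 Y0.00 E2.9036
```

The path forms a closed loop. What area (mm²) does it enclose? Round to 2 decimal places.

586.50 mm²

Apply the shoelace formula to the sequence of (X, Y) vertices; enclosed area = 586.50 mm².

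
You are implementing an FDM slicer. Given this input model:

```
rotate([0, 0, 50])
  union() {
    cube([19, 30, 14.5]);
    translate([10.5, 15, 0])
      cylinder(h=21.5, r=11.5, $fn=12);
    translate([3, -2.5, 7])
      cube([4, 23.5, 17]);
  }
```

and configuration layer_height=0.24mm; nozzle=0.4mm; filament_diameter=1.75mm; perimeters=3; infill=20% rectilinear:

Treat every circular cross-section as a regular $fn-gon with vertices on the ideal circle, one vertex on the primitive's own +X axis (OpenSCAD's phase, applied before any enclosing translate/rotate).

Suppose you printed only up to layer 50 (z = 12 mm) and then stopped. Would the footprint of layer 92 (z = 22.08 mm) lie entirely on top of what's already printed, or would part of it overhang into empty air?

Compare the two slices. At z = 12: the cube (footprint 19×30) is included at this height (area 570.00 mm²); the r=11.5 cylinder at (10.5, 15) gives a regular 12-gon of circumradius 11.5 (constant along its height) (area = (12/2)·11.500²·sin(360°/12) = 396.75 mm²); the 4×23.5 cube at (3, -2.5) contributes its full rectangle (area 94.00 mm²); Merging all regions: the regions partially overlap — summed areas 1060.75 mm² minus the doubly-counted overlap 449.25 mm² gives 611.50 mm² — area = 611.50 mm²; (whole slice rotated 50° about Z — lengths, areas and connectivity unchanged). At z = 22.08: the cube is absent (z outside [0, 14.5]); the cylinder at (10.5, 15) does not reach this height (z outside [0, 21.5]); the cube at (3, -2.5) is present — its section is the full 4×23.5 rectangle (area 94.00 mm²); Combining (union): only the 4×23.5 cube at (3, -2.5) is present, so the union is just that shape — area = 94.00 mm²; (rotated 50° about Z; rotation is an isometry so areas/perimeters/island counts are preserved). Checking containment: the cross-section at z = 22.08 is a subset of the cross-section at z = 12.

entirely on top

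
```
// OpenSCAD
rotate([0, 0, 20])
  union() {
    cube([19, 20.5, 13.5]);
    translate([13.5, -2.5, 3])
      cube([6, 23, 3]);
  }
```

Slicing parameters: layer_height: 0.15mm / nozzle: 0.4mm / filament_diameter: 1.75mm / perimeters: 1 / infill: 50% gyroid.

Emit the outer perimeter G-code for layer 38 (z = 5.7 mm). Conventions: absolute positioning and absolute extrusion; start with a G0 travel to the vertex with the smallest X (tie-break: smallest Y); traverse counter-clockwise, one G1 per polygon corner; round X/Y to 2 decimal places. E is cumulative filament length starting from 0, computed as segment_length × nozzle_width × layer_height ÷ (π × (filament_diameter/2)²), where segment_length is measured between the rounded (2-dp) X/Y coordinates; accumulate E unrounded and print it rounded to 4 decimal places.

G0 X-7.01 Y19.26 Z5.70
G1 X0.00 Y0.00 E0.5113
G1 X12.69 Y4.62 E0.8482
G1 X13.54 Y2.27 E0.9105
G1 X19.18 Y4.32 E1.0602
G1 X11.31 Y25.93 E1.6339
G1 X-7.01 Y19.26 E2.1202

At z = 5.7 mm: the cube (footprint 19×20.5) is included at this height; the 6×23 cube at (13.5, -2.5) contributes its full rectangle; Merging all regions: the regions partially overlap (shared area 112.75 mm²), so overlapping operands fuse into one piece — 1 connected region; (rotated 20° about Z; rotation is an isometry so areas/perimeters/island counts are preserved). The outline is a single polygon with 6 vertices. Extrusion per mm of travel: 0.4 × 0.15 / (π × 0.875²) = 0.024945. Accumulating E over each segment gives final E = 2.1202.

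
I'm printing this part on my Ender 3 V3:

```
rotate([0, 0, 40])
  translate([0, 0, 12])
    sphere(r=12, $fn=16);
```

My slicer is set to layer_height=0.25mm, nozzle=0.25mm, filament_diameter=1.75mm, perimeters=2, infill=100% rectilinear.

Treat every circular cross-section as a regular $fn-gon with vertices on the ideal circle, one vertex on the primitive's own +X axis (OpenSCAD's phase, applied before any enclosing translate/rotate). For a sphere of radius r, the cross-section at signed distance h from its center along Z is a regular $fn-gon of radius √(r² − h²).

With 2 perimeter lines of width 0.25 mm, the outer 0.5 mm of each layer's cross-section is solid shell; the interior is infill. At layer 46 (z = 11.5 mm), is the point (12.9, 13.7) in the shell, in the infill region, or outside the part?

At z = 11.5 mm: the sphere: section is a regular 16-gon, circumradius = √(r²−h²) = √(12²−0.5²) = 11.990; (whole slice rotated 40° about Z — lengths, areas and connectivity unchanged). Overall, the cross-section is a single solid region. Undo the 40° rotation: the query point maps to (18.688, 2.203) in the un-rotated model frame. The nearest boundary edge runs (11.99, 0.00)→(11.08, 4.59); distance from the point to it = 7.00 mm. The point is not inside any of the regions above, so it lies outside the cross-section (7.00 mm from the nearest boundary).

outside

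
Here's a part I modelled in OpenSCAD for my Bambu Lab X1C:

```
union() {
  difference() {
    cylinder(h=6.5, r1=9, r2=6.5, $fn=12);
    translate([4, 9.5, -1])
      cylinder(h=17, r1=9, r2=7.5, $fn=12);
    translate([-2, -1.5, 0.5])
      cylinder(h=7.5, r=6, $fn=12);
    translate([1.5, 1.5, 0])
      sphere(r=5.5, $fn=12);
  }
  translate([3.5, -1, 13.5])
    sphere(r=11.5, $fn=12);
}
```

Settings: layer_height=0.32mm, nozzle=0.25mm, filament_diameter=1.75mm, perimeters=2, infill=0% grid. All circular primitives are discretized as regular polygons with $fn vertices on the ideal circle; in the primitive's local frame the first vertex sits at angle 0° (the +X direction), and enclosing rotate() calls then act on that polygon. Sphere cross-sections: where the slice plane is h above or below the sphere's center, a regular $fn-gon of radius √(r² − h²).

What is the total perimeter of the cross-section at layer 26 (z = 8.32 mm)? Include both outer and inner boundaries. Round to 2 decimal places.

At z = 8.32 mm: the cone is not intersected at this z (z outside [0, 6.5]); the cone at (4, 9.5) (r1=9→r2=7.5) has section circumradius 8.178 here — a regular 12-gon (perimeter = 2·12·8.178·sin(180°/12) = 50.80 mm); the cylinder at (-2, -1.5) is absent (z outside [0.5, 8]); the sphere at (1.5, 1.5) is not intersected at this z (|z−center|=8.320 > r=5.5); Taking the first minus the rest: the first operand is absent here, so nothing remains; the r=11.5 sphere at (3.5, -1) contributes a regular 12-gon of circumradius √(11.5²−5.18²) = 10.267 (perimeter = 2·12·10.267·sin(180°/12) = 63.78 mm); Merging all regions: only the r=11.5 sphere at (3.5, -1) is present, so the union is just that shape — boundary = 63.78 mm. Overall, the cross-section is a single solid region. Total boundary length (outer) = 63.78 mm.

63.78 mm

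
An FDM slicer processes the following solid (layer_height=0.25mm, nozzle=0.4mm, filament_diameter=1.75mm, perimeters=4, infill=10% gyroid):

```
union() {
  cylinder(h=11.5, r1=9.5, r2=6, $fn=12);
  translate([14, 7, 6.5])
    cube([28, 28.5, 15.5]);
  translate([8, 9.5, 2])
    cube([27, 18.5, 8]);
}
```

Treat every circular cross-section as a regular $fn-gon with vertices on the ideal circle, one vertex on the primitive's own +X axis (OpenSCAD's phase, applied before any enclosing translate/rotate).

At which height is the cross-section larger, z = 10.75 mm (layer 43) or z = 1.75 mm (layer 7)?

Layer 43 (z = 10.75): the cone contributes a regular 12-gon of circumradius 6.228 (interpolated between r1=9.5 and r2=6 at t=0.935) (area = (12/2)·6.228²·sin(360°/12) = 116.37 mm²); the cube at (14, 7) (footprint 28×28.5) is included at this height (area 798.00 mm²); the cube at (8, 9.5) is absent (z outside [2, 10]); Merging all regions: the 2 present regions are separate (no shared area or edge), so areas and boundary lengths simply add and each stays a separate island — area = 914.37 mm². So its area = 914.37 mm². Layer 7 (z = 1.75): the cone (r1=9.5→r2=6) has section circumradius 8.967 here — a regular 12-gon (area = (12/2)·8.967²·sin(360°/12) = 241.24 mm²); the cube at (14, 7) is not intersected at this z (z outside [6.5, 22]); the cube at (8, 9.5) does not reach this height (z outside [2, 10]); Merging all regions: only the cone is present, so the union is just that shape — area = 241.24 mm². So its area = 241.24 mm². Layer 43 is larger (914.37 vs 241.24 mm²).

layer 43 (z = 10.75 mm)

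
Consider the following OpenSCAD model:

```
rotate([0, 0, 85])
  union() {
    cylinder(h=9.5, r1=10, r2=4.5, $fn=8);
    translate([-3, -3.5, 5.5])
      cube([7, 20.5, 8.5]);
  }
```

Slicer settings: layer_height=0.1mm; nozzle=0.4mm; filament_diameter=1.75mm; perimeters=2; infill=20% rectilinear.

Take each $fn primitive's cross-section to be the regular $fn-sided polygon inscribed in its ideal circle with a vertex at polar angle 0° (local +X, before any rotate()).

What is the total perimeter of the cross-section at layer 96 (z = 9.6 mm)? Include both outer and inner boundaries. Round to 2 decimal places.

55.00 mm

At z = 9.6 mm: the cone is absent (z outside [0, 9.5]); the cube at (-3, -3.5) (footprint 7×20.5) is included at this height (perimeter 55.00 mm); Combining (union): only the 7×20.5 cube at (-3, -3.5) is present, so the union is just that shape — boundary = 55.00 mm; (rotated 85° about Z; rotation is an isometry so areas/perimeters/island counts are preserved). Overall, the cross-section is a single solid region. Total boundary length (outer) = 55.00 mm.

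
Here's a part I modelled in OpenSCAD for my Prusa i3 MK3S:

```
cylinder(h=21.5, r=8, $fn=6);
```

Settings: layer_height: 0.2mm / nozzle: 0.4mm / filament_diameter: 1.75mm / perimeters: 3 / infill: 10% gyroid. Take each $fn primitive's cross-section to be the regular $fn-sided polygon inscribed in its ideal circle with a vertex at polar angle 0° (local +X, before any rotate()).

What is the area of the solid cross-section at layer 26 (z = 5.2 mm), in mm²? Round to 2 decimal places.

166.28 mm²

At z = 5.2 mm: the r=8 cylinder gives a regular 6-gon of circumradius 8 (constant along its height) (area = (6/2)·8.000²·sin(360°/6) = 166.28 mm²). Overall, the cross-section is a single solid region. Net area = 166.28 mm².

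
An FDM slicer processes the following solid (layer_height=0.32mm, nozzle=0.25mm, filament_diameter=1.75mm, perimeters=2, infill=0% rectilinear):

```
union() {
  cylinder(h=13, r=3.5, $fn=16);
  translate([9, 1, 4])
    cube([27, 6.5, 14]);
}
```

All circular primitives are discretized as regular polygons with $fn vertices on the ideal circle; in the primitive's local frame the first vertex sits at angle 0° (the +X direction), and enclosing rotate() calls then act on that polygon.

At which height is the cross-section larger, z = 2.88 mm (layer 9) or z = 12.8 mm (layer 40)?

Layer 9 (z = 2.88): the cylinder: section is a regular 16-gon, circumradius r=3.5 (area = (16/2)·3.500²·sin(360°/16) = 37.50 mm²); the cube at (9, 1) does not reach this height (z outside [4, 18]); Combining (union): only the r=3.5 cylinder is present, so the union is just that shape — area = 37.50 mm². So its area = 37.50 mm². Layer 40 (z = 12.8): the cylinder: section is a regular 16-gon, circumradius r=3.5 (area = (16/2)·3.500²·sin(360°/16) = 37.50 mm²); the cube at (9, 1) is present — its section is the full 27×6.5 rectangle (area 175.50 mm²); Taking the union: the 2 present regions are separate (no shared area or edge), so areas and boundary lengths simply add and each stays a separate island — area = 213.00 mm². So its area = 213.00 mm². Layer 40 is larger (213.00 vs 37.50 mm²).

layer 40 (z = 12.8 mm)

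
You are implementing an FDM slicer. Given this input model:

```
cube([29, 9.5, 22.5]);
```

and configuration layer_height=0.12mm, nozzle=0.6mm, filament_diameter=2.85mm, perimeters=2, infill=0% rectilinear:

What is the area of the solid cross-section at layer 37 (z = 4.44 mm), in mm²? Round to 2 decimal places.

275.50 mm²

At z = 4.44 mm: the 29×9.5 cube contributes its full rectangle (area 275.50 mm²). Overall, the cross-section is a single solid region. Net area = 275.50 mm².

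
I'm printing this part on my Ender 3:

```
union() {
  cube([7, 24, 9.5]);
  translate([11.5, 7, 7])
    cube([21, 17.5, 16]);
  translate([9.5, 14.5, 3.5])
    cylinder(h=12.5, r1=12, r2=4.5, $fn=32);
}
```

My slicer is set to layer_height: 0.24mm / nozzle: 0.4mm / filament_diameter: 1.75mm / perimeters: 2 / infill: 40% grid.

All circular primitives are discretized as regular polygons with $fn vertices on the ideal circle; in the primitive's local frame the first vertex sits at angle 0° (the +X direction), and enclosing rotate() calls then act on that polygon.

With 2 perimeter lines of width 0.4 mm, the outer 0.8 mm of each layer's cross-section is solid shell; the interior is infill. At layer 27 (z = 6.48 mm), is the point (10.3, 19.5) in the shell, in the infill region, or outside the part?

At z = 6.48 mm: the 7×24 cube contributes its full rectangle; the cube at (11.5, 7) does not reach this height (z outside [7, 23]); the cone at (9.5, 14.5) contributes a regular 32-gon of circumradius 10.212 (interpolated between r1=12 and r2=4.5 at t=0.238); Merging all regions: the regions partially overlap (shared area 108.83 mm²), so overlapping operands fuse into one piece — 1 connected region. Overall, the cross-section is a single solid region. The nearest boundary edge runs (9.50, 24.71)→(11.49, 24.52); distance from the point to it = 5.11 mm. The point is inside the cross-section and 5.11 mm from the nearest boundary — more than the 0.8 mm shell width (2 × 0.4), so it's in the infill interior.

infill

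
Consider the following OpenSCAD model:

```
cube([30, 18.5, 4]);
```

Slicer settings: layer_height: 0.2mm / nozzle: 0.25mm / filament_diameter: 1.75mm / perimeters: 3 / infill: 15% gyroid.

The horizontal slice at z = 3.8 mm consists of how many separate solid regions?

1

At z = 3.8 mm: the 30×18.5 cube contributes its full rectangle. The result has 1 disconnected region.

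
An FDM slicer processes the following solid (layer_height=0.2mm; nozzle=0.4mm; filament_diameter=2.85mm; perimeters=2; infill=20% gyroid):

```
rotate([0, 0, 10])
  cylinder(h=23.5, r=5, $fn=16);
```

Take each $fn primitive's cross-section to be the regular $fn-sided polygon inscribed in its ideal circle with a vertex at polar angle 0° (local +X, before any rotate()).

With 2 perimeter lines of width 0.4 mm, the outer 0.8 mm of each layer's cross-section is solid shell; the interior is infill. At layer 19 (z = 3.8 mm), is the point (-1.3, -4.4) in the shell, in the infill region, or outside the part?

At z = 3.8 mm: the r=5 cylinder gives a regular 16-gon of circumradius 5 (constant along its height); (whole slice rotated 10° about Z — lengths, areas and connectivity unchanged). Overall, the cross-section is a single solid region. Undo the 10° rotation: the query point maps to (-2.044, -4.107) in the un-rotated model frame. The nearest boundary edge runs (-3.54, -3.54)→(-1.91, -4.62); distance from the point to it = 0.35 mm. The point is inside the cross-section, 0.35 mm from the nearest boundary — within the 0.8 mm shell band (2 × 0.4).

shell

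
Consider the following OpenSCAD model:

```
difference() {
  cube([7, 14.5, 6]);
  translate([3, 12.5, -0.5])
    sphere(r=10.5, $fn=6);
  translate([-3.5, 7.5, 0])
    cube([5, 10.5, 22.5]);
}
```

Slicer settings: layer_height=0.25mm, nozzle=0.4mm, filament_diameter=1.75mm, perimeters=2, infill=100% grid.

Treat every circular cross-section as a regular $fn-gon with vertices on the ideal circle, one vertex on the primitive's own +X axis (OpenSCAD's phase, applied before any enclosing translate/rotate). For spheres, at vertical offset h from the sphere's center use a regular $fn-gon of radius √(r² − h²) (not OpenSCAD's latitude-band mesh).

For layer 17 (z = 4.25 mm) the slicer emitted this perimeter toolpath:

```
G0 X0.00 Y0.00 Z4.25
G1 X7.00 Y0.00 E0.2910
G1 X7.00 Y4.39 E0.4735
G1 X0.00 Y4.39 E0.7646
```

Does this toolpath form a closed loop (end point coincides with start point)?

Start point (G0): (0.00, 0.00). End point (last G1): the path does not return to the start — open.

no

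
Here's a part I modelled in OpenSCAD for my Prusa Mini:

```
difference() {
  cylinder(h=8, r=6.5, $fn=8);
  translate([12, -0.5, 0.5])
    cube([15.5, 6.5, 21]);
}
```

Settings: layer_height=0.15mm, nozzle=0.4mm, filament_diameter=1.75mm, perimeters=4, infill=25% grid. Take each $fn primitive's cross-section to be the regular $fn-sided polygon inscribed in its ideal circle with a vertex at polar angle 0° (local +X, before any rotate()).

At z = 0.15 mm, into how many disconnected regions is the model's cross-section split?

1

At z = 0.15 mm: the r=6.5 cylinder contributes a regular 8-gon of circumradius 6.5; the cube at (12, -0.5) is not intersected at this z (z outside [0.5, 21.5]); After the difference (first − rest): none of the subtracted shapes is present at this height, so the r=6.5 cylinder is unchanged — 1 connected region. The result has 1 disconnected region.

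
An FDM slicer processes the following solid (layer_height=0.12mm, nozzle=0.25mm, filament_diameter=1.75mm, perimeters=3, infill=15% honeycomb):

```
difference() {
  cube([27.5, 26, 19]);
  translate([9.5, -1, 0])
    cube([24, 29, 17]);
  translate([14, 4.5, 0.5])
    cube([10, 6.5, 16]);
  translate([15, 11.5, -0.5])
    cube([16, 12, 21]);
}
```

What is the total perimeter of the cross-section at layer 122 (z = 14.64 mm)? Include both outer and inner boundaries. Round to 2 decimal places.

At z = 14.64 mm: the cube is present — its section is the full 27.5×26 rectangle (perimeter 107.00 mm); the cube at (9.5, -1) (footprint 24×29) is included at this height (perimeter 106.00 mm); the 10×6.5 cube at (14, 4.5) contributes its full rectangle (perimeter 33.00 mm); the cube at (15, 11.5) (footprint 16×12) is included at this height (perimeter 56.00 mm); Taking the first minus the rest: starting from the 27.5×26 cube, the 24×29 cube at (9.5, -1) partially overlaps it — only the 468.00 mm² overlap (of its 696.00 mm²) is removed, clipping the outline; the 10×6.5 cube at (14, 4.5) misses the remaining region (no effect); the 16×12 cube at (15, 11.5) misses the remaining region (no effect) — boundary = 71.00 mm. Overall, the cross-section is a single solid region. Total boundary length (outer) = 71.00 mm.

71.00 mm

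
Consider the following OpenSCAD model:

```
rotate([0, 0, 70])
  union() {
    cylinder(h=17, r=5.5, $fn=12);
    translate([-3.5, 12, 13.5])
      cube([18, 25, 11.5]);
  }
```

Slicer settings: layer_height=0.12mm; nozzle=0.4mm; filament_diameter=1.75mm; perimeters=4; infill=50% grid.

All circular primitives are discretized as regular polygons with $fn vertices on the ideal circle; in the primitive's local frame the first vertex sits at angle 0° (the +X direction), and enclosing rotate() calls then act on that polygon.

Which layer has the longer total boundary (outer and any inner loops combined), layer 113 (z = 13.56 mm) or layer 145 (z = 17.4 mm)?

layer 113 (z = 13.56 mm)

Layer 113 (z = 13.56): the r=5.5 cylinder contributes a regular 12-gon of circumradius 5.5 (perimeter = 2·12·5.500·sin(180°/12) = 34.16 mm); the cube at (-3.5, 12) is present — its section is the full 18×25 rectangle (perimeter 86.00 mm); Combining (union): the 2 present regions are separate (no shared area or edge), so areas and boundary lengths simply add and each stays a separate island — boundary = 120.16 mm; (whole slice rotated 70° about Z — lengths, areas and connectivity unchanged). So its perimeter = 120.16 mm. Layer 145 (z = 17.4): the cylinder is not intersected at this z (z outside [0, 17]); the 18×25 cube at (-3.5, 12) contributes its full rectangle (perimeter 86.00 mm); Taking the union: only the 18×25 cube at (-3.5, 12) is present, so the union is just that shape — boundary = 86.00 mm; (rotated 70° about Z; rotation is an isometry so areas/perimeters/island counts are preserved). So its perimeter = 86.00 mm. Layer 113 is larger (120.16 vs 86.00 mm).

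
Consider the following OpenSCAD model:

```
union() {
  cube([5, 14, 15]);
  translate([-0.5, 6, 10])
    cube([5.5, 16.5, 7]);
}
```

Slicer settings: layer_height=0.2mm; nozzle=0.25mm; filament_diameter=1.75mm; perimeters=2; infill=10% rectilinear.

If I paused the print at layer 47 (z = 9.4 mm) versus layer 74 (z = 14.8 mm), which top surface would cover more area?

layer 74 (z = 14.8 mm)

Layer 47 (z = 9.4): the cube (footprint 5×14) is included at this height (area 70.00 mm²); the cube at (-0.5, 6) does not reach this height (z outside [10, 17]); Taking the union: only the 5×14 cube is present, so the union is just that shape — area = 70.00 mm². So its area = 70.00 mm². Layer 74 (z = 14.8): the cube (footprint 5×14) is included at this height (area 70.00 mm²); the cube at (-0.5, 6) (footprint 5.5×16.5) is included at this height (area 90.75 mm²); Combining (union): the regions partially overlap — summed areas 160.75 mm² minus the doubly-counted overlap 40.00 mm² gives 120.75 mm² — area = 120.75 mm². So its area = 120.75 mm². Layer 74 is larger (120.75 vs 70.00 mm²).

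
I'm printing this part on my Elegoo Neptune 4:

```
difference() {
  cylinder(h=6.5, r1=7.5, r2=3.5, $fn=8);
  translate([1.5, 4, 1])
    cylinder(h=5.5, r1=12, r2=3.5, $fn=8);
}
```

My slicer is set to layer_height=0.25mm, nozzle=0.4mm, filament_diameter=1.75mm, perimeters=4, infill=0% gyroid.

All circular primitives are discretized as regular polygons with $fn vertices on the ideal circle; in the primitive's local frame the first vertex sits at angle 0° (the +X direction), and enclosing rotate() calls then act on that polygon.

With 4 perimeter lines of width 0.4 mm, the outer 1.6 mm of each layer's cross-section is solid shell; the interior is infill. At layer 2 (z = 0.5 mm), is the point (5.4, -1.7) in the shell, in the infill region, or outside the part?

At z = 0.5 mm: the cone contributes a regular 8-gon of circumradius 7.192 (interpolated between r1=7.5 and r2=3.5 at t=0.077); the cone at (1.5, 4) does not reach this height (z outside [1, 6.5]); Subtracting the remaining from the first: none of the subtracted shapes is present at this height, so the cone is unchanged — 1 connected region. Overall, the cross-section is a single solid region. The nearest boundary edge runs (5.09, -5.09)→(7.19, 0.00); distance from the point to it = 1.01 mm. The point is inside the cross-section, 1.01 mm from the nearest boundary — within the 1.6 mm shell band (4 × 0.4).

shell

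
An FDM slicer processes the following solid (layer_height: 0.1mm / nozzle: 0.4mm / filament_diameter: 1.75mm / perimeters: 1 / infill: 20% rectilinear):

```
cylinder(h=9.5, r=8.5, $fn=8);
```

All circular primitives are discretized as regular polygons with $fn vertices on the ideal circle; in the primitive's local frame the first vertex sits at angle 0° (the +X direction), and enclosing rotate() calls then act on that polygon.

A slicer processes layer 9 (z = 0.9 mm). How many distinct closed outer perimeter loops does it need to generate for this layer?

1

At z = 0.9 mm: the r=8.5 cylinder gives a regular 8-gon of circumradius 8.5 (constant along its height). The result has 1 disconnected region.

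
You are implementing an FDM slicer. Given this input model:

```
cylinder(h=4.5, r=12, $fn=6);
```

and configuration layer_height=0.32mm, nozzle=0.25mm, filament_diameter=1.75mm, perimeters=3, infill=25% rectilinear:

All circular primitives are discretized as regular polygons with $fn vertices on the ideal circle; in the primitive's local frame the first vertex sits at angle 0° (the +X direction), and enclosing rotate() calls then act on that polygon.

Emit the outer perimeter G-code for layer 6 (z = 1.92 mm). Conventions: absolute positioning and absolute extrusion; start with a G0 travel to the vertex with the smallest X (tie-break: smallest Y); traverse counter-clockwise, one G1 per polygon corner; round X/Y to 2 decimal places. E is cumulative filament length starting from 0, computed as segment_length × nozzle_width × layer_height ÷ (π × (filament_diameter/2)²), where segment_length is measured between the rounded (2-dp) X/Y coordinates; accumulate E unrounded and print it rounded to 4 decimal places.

G0 X-12.00 Y0.00 Z1.92
G1 X-6.00 Y-10.39 E0.3991
G1 X6.00 Y-10.39 E0.7982
G1 X12.00 Y0.00 E1.1972
G1 X6.00 Y10.39 E1.5963
G1 X-6.00 Y10.39 E1.9954
G1 X-12.00 Y0.00 E2.3945

At z = 1.92 mm: the cylinder: section is a regular 6-gon, circumradius r=12. The outline is a single polygon with 6 vertices. Extrusion per mm of travel: 0.25 × 0.32 / (π × 0.875²) = 0.033260. Accumulating E over each segment gives final E = 2.3945.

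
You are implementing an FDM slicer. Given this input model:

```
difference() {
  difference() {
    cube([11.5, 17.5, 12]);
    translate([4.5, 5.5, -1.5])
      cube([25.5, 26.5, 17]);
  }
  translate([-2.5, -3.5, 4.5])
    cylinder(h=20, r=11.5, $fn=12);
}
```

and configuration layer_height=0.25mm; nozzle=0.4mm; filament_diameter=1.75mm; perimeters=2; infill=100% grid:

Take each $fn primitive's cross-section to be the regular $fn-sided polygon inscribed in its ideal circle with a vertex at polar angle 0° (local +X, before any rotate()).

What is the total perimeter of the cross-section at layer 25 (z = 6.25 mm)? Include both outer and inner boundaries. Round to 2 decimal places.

54.25 mm

At z = 6.25 mm: the 11.5×17.5 cube contributes its full rectangle (perimeter 58.00 mm); the cube at (4.5, 5.5) is present — its section is the full 25.5×26.5 rectangle (perimeter 104.00 mm); Taking the first minus the rest: starting from the 11.5×17.5 cube, the 25.5×26.5 cube at (4.5, 5.5) partially overlaps it — only the 84.00 mm² overlap (of its 675.75 mm²) is removed, clipping the outline — boundary = 58.00 mm; the r=11.5 cylinder at (-2.5, -3.5) contributes a regular 12-gon of circumradius 11.5 (perimeter = 2·12·11.500·sin(180°/12) = 71.43 mm); Subtracting the remaining from the first: starting from the result so far, the r=11.5 cylinder at (-2.5, -3.5) partially overlaps it — only the 41.42 mm² overlap (of its 396.75 mm²) is removed, clipping the outline — boundary = 54.25 mm. Overall, the cross-section is a single solid region. Total boundary length (outer) = 54.25 mm.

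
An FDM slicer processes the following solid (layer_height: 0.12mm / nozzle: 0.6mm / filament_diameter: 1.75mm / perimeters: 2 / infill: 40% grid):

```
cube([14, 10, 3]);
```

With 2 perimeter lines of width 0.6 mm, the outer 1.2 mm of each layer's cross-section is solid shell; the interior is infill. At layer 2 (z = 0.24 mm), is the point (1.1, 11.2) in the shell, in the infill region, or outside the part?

outside

At z = 0.24 mm: the 14×10 cube contributes its full rectangle. Overall, the cross-section is a single solid region. The nearest boundary edge runs (14.00, 10.00)→(0.00, 10.00); distance from the point to it = 1.20 mm. The point is not inside any of the regions above, so it lies outside the cross-section (1.20 mm from the nearest boundary).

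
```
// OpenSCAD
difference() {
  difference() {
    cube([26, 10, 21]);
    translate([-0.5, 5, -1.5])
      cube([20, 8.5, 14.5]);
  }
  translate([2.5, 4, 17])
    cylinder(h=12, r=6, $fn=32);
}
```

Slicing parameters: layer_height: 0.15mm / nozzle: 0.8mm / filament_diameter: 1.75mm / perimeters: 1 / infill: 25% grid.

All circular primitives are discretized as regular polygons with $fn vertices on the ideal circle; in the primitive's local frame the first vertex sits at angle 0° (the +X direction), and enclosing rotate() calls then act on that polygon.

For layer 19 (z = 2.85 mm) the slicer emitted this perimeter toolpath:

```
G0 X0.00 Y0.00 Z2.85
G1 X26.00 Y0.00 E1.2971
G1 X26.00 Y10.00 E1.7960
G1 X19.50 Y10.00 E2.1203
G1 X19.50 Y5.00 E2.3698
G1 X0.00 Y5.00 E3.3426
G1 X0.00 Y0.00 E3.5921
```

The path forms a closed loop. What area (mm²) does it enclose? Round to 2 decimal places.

162.50 mm²

Apply the shoelace formula to the sequence of (X, Y) vertices; enclosed area = 162.50 mm².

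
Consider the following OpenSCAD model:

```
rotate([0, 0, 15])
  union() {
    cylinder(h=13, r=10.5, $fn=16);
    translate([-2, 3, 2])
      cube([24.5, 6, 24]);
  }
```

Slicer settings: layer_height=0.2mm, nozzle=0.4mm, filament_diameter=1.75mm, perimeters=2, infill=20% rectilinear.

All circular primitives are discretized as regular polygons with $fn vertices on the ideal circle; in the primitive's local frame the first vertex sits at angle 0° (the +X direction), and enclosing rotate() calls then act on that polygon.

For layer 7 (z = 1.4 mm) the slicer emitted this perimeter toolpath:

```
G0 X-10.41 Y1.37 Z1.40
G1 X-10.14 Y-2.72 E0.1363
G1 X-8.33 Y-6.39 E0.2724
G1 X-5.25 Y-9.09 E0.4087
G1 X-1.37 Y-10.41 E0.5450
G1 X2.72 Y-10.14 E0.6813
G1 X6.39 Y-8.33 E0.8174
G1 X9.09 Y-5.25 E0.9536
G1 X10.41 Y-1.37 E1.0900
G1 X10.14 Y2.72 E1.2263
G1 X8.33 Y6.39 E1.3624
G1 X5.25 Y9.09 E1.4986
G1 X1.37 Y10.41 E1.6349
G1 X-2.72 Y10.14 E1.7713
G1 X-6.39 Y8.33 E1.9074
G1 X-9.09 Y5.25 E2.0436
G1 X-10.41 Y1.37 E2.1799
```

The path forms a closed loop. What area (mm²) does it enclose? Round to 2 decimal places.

337.43 mm²

Apply the shoelace formula to the sequence of (X, Y) vertices; enclosed area = 337.43 mm².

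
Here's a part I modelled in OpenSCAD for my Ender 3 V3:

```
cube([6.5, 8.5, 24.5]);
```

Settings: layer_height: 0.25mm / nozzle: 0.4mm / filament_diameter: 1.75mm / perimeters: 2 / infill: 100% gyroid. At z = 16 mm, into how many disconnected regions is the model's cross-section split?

At z = 16 mm: the cube is present — its section is the full 6.5×8.5 rectangle. The result has 1 disconnected region.

1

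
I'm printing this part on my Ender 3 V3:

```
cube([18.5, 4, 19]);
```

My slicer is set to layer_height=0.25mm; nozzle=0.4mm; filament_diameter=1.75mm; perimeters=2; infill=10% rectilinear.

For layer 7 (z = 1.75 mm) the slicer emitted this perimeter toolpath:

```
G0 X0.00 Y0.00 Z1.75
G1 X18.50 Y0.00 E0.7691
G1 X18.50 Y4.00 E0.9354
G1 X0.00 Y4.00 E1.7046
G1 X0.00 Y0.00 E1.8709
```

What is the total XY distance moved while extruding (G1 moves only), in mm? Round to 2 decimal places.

Sum the Euclidean lengths of each G1 segment: total = 45.00 mm.

45.00 mm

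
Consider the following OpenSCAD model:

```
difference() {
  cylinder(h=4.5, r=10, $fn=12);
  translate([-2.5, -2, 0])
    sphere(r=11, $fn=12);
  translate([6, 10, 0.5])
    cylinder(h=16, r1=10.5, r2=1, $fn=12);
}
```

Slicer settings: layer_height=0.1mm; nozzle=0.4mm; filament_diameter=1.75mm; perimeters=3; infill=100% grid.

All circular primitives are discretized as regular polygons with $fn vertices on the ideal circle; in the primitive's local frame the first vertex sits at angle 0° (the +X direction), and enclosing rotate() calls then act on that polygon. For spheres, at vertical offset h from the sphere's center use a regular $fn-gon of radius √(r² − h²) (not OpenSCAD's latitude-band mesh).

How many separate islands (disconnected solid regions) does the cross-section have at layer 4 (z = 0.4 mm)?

At z = 0.4 mm: the r=10 cylinder gives a regular 12-gon of circumradius 10 (constant along its height); the sphere at (-2.5, -2): section is a regular 12-gon, circumradius = √(r²−h²) = √(11²−0.4²) = 10.993; the cone at (6, 10) is absent (z outside [0.5, 16.5]); Taking the first minus the rest: starting from the r=10 cylinder, the r=11 sphere at (-2.5, -2) partially overlaps it — only the 262.52 mm² overlap (of its 362.52 mm²) is removed, clipping the outline — 1 connected region. Overall, the cross-section is a single solid region. Island count = 1.

1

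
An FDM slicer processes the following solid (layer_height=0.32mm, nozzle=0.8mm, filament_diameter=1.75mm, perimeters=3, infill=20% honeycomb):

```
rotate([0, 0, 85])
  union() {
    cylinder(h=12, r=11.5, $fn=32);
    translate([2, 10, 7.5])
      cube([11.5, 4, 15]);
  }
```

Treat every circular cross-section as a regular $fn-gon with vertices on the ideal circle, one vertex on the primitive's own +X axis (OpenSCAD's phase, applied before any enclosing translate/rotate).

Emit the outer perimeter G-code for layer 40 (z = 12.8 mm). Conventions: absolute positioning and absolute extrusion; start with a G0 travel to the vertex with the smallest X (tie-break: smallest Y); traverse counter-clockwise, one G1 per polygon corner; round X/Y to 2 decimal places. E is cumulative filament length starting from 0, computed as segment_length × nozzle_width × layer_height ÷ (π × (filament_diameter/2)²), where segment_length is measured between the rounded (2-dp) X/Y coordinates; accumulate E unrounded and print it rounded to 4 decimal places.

At z = 12.8 mm: the cylinder is absent (z outside [0, 12]); the cube at (2, 10) (footprint 11.5×4) is included at this height; Combining (union): only the 11.5×4 cube at (2, 10) is present, so the union is just that shape — 1 connected region; (whole slice rotated 85° about Z — lengths, areas and connectivity unchanged). The outline is a single polygon with 4 vertices. Extrusion per mm of travel: 0.8 × 0.32 / (π × 0.875²) = 0.106432. Accumulating E over each segment gives final E = 3.2992.

G0 X-13.77 Y3.21 Z12.80
G1 X-9.79 Y2.86 E0.4252
G1 X-8.79 Y14.32 E1.6496
G1 X-12.77 Y14.67 E2.0748
G1 X-13.77 Y3.21 E3.2992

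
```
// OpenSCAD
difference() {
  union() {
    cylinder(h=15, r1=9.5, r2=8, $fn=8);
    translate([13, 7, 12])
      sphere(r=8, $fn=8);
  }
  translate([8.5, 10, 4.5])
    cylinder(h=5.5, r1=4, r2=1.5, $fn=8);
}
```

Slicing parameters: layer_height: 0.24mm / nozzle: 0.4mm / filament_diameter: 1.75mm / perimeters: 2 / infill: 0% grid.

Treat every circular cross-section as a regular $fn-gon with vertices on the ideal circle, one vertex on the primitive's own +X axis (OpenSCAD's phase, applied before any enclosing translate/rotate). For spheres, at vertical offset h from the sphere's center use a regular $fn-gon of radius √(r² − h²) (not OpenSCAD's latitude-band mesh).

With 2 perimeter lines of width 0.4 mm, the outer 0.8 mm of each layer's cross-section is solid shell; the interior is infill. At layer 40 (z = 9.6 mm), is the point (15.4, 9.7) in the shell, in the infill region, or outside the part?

infill

At z = 9.6 mm: the cone contributes a regular 8-gon of circumradius 8.540 (interpolated between r1=9.5 and r2=8 at t=0.640); the r=8 sphere at (13, 7) slices to a regular 8-gon of circumradius 7.632 (√(r²−h²) with h=2.4 from center); Combining (union): the regions partially overlap (shared area 1.24 mm²), so overlapping operands fuse into one piece — 1 connected region; the cone at (8.5, 10) contributes a regular 8-gon of circumradius 1.682 (interpolated between r1=4 and r2=1.5 at t=0.927); Subtracting the remaining from the first: starting from the result so far, the cone at (8.5, 10) lies wholly inside it (removes its full 8.00 mm² and its 10.30 mm outline becomes a hole wall) — 1 connected region with 1 hole. Overall, the cross-section is one region with 1 hole. The nearest boundary edge runs (13.00, 14.63)→(18.40, 12.40); distance from the point to it = 3.64 mm. The point is inside the cross-section and 3.64 mm from the nearest boundary — more than the 0.8 mm shell width (2 × 0.4), so it's in the infill interior.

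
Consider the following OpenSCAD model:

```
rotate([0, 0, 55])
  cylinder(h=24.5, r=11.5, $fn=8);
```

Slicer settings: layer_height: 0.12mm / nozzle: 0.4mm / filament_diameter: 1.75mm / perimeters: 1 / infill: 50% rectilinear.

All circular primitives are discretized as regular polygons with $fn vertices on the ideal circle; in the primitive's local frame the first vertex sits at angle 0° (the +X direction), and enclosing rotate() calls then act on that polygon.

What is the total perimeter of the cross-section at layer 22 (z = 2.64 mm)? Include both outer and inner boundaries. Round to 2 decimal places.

At z = 2.64 mm: the cylinder: section is a regular 8-gon, circumradius r=11.5 (perimeter = 2·8·11.500·sin(180°/8) = 70.41 mm); (rotated 55° about Z; rotation is an isometry so areas/perimeters/island counts are preserved). Overall, the cross-section is a single solid region. Total boundary length (outer) = 70.41 mm.

70.41 mm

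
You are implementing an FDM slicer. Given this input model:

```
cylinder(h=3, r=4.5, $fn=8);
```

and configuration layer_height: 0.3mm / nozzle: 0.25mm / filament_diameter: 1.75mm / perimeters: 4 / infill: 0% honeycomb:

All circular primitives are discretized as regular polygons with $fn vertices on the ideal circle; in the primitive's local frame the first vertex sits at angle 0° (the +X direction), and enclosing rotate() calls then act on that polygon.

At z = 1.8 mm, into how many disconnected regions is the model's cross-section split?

At z = 1.8 mm: the r=4.5 cylinder gives a regular 8-gon of circumradius 4.5 (constant along its height). The result has 1 disconnected region.

1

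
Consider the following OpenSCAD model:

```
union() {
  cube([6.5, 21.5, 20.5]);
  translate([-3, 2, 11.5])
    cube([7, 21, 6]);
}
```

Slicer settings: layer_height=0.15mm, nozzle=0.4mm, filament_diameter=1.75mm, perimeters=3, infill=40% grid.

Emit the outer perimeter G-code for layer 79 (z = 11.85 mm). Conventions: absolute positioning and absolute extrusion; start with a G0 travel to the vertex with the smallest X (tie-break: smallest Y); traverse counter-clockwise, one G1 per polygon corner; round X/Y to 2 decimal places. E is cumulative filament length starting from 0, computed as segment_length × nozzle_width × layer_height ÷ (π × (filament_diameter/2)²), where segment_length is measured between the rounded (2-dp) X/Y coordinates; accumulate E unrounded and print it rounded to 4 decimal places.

G0 X-3.00 Y2.00 Z11.85
G1 X0.00 Y2.00 E0.0748
G1 X0.00 Y0.00 E0.1247
G1 X6.50 Y0.00 E0.2869
G1 X6.50 Y21.50 E0.8232
G1 X4.00 Y21.50 E0.8856
G1 X4.00 Y23.00 E0.9230
G1 X-3.00 Y23.00 E1.0976
G1 X-3.00 Y2.00 E1.6214

At z = 11.85 mm: the cube (footprint 6.5×21.5) is included at this height; the cube at (-3, 2) is present — its section is the full 7×21 rectangle; Combining (union): the regions partially overlap (shared area 78.00 mm²), so overlapping operands fuse into one piece — 1 connected region. The outline is a single polygon with 8 vertices. Extrusion per mm of travel: 0.4 × 0.15 / (π × 0.875²) = 0.024945. Accumulating E over each segment gives final E = 1.6214.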